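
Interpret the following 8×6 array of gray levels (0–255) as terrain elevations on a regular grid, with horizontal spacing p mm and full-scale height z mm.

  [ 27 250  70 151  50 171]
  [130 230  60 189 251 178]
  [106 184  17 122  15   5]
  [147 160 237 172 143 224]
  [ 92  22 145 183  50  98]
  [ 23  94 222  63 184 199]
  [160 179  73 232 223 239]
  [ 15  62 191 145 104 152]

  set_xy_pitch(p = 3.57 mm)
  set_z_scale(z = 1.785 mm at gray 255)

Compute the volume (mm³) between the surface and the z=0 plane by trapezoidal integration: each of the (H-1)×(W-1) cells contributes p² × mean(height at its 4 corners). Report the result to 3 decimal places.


432.979

height_mm = gray/255 × 1.785; cell vol = 3.57² × mean(4 corners)
unit = 3.57² × 1.785 / (4×255) = 0.0223036 mm³ per gray-sum
row 0: Σ corner-gray over 5 cells = 3008  → 67.0892
row 1: Σ corner-gray over 5 cells = 2555  → 56.9856
row 2: Σ corner-gray over 5 cells = 2582  → 57.5878
row 3: Σ corner-gray over 5 cells = 2785  → 62.1155
row 4: Σ corner-gray over 5 cells = 2338  → 52.1458
row 5: Σ corner-gray over 5 cells = 3161  → 70.5016
row 6: Σ corner-gray over 5 cells = 2984  → 66.5539
Σ rows: total corner-gray = 19413  → 432.9793 mm³


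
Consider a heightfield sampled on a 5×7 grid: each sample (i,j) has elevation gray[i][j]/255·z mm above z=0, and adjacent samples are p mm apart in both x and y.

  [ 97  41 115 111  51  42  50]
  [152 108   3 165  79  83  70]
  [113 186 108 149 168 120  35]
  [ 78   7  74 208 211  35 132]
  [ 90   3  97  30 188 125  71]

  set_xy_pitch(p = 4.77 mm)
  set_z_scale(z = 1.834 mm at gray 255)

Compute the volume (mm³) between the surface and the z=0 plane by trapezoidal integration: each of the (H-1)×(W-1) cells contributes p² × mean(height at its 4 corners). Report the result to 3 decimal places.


height_mm = gray/255 × 1.834; cell vol = 4.77² × mean(4 corners)
unit = 4.77² × 1.834 / (4×255) = 0.0409106 mm³ per gray-sum
row 0: Σ corner-gray over 6 cells = 1965  → 80.3893
row 1: Σ corner-gray over 6 cells = 2708  → 110.7859
row 2: Σ corner-gray over 6 cells = 2890  → 118.2317
row 3: Σ corner-gray over 6 cells = 2327  → 95.1990
Σ rows: total corner-gray = 9890  → 404.6059 mm³

404.606


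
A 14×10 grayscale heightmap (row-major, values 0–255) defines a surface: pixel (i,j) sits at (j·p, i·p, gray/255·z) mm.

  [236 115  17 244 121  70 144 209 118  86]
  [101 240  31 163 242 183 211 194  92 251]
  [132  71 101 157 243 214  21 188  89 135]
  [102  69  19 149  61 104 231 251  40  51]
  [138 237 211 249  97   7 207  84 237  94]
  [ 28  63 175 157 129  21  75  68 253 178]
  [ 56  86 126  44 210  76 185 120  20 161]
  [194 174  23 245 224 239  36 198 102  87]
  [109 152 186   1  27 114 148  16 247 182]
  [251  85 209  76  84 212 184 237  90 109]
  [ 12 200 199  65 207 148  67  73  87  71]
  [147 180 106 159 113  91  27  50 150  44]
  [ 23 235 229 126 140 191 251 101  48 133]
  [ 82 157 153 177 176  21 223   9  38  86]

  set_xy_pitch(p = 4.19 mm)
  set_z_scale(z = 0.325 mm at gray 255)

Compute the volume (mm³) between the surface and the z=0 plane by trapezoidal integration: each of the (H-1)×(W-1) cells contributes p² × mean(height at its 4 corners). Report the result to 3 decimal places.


348.296

height_mm = gray/255 × 0.325; cell vol = 4.19² × mean(4 corners)
unit = 4.19² × 0.325 / (4×255) = 0.00559386 mm³ per gray-sum
row 0: Σ corner-gray over 9 cells = 5462  → 30.5536
row 1: Σ corner-gray over 9 cells = 5499  → 30.7606
row 2: Σ corner-gray over 9 cells = 4436  → 24.8143
row 3: Σ corner-gray over 9 cells = 4891  → 27.3595
row 4: Σ corner-gray over 9 cells = 4978  → 27.8462
row 5: Σ corner-gray over 9 cells = 4039  → 22.5936
row 6: Σ corner-gray over 9 cells = 4714  → 26.3694
row 7: Σ corner-gray over 9 cells = 4836  → 27.0519
row 8: Σ corner-gray over 9 cells = 4787  → 26.7778
row 9: Σ corner-gray over 9 cells = 4889  → 27.3484
row 10: Σ corner-gray over 9 cells = 4118  → 23.0355
row 11: Σ corner-gray over 9 cells = 4741  → 26.5205
row 12: Σ corner-gray over 9 cells = 4874  → 27.2645
Σ rows: total corner-gray = 62264  → 348.2958 mm³


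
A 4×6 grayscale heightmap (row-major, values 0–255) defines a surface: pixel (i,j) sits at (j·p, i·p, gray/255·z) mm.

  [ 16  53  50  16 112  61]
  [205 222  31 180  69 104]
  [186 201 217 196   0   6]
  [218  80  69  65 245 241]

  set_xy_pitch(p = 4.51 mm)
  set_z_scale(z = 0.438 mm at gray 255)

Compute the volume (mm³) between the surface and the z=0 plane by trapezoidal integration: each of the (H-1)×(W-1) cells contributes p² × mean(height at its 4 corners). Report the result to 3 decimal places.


64.476

height_mm = gray/255 × 0.438; cell vol = 4.51² × mean(4 corners)
unit = 4.51² × 0.438 / (4×255) = 0.00873428 mm³ per gray-sum
row 0: Σ corner-gray over 5 cells = 1852  → 16.1759
row 1: Σ corner-gray over 5 cells = 2733  → 23.8708
row 2: Σ corner-gray over 5 cells = 2797  → 24.4298
Σ rows: total corner-gray = 7382  → 64.4764 mm³


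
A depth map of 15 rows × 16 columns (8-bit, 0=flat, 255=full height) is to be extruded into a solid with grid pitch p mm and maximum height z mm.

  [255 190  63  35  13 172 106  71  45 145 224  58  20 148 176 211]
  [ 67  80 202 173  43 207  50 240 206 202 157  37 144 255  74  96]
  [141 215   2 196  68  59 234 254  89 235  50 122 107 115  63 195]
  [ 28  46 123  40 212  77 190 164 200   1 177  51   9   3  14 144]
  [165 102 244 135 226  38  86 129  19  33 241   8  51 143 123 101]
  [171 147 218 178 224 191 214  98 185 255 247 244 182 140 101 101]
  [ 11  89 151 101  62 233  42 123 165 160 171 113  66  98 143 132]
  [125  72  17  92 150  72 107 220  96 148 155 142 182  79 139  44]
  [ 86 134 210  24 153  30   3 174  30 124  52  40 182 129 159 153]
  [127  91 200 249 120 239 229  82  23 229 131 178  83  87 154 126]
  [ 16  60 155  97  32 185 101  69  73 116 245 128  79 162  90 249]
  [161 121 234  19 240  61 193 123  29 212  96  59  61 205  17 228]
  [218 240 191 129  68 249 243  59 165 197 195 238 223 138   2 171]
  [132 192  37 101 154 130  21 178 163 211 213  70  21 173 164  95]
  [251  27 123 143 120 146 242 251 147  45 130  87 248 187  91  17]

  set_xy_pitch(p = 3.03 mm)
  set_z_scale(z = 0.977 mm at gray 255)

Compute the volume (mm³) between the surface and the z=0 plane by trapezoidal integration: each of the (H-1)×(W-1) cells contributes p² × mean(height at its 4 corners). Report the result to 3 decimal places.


height_mm = gray/255 × 0.977; cell vol = 3.03² × mean(4 corners)
unit = 3.03² × 0.977 / (4×255) = 0.00879386 mm³ per gray-sum
row 0: Σ corner-gray over 15 cells = 7701  → 67.7215
row 1: Σ corner-gray over 15 cells = 8257  → 72.6109
row 2: Σ corner-gray over 15 cells = 6740  → 59.2706
row 3: Σ corner-gray over 15 cells = 6208  → 54.5923
row 4: Σ corner-gray over 15 cells = 8942  → 78.6347
row 5: Σ corner-gray over 15 cells = 9097  → 79.9978
row 6: Σ corner-gray over 15 cells = 7088  → 62.3309
row 7: Σ corner-gray over 15 cells = 6638  → 58.3737
row 8: Σ corner-gray over 15 cells = 7570  → 66.5695
row 9: Σ corner-gray over 15 cells = 7892  → 69.4012
row 10: Σ corner-gray over 15 cells = 7178  → 63.1223
row 11: Σ corner-gray over 15 cells = 8792  → 77.3156
row 12: Σ corner-gray over 15 cells = 8946  → 78.6699
row 13: Σ corner-gray over 15 cells = 8125  → 71.4501
Σ rows: total corner-gray = 109174  → 960.0611 mm³

960.061


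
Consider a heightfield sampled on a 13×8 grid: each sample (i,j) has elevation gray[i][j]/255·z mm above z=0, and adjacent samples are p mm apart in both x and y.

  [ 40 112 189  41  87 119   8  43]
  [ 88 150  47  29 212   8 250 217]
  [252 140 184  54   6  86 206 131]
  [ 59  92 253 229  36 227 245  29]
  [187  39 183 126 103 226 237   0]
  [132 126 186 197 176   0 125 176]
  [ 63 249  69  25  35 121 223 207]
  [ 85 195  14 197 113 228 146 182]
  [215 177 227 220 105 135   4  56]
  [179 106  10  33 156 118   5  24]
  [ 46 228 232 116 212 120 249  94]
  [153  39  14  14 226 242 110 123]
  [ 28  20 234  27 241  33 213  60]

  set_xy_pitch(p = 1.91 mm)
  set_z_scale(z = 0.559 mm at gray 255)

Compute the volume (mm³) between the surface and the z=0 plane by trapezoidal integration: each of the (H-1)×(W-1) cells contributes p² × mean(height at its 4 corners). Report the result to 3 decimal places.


height_mm = gray/255 × 0.559; cell vol = 1.91² × mean(4 corners)
unit = 1.91² × 0.559 / (4×255) = 0.0019993 mm³ per gray-sum
row 0: Σ corner-gray over 7 cells = 2892  → 5.7820
row 1: Σ corner-gray over 7 cells = 3432  → 6.8616
row 2: Σ corner-gray over 7 cells = 3987  → 7.9712
row 3: Σ corner-gray over 7 cells = 4267  → 8.5310
row 4: Σ corner-gray over 7 cells = 3943  → 7.8832
row 5: Σ corner-gray over 7 cells = 3642  → 7.2815
row 6: Σ corner-gray over 7 cells = 3767  → 7.5314
row 7: Σ corner-gray over 7 cells = 4060  → 8.1172
row 8: Σ corner-gray over 7 cells = 3066  → 6.1299
row 9: Σ corner-gray over 7 cells = 3513  → 7.0235
row 10: Σ corner-gray over 7 cells = 4020  → 8.0372
row 11: Σ corner-gray over 7 cells = 3190  → 6.3778
Σ rows: total corner-gray = 43779  → 87.5274 mm³

87.527


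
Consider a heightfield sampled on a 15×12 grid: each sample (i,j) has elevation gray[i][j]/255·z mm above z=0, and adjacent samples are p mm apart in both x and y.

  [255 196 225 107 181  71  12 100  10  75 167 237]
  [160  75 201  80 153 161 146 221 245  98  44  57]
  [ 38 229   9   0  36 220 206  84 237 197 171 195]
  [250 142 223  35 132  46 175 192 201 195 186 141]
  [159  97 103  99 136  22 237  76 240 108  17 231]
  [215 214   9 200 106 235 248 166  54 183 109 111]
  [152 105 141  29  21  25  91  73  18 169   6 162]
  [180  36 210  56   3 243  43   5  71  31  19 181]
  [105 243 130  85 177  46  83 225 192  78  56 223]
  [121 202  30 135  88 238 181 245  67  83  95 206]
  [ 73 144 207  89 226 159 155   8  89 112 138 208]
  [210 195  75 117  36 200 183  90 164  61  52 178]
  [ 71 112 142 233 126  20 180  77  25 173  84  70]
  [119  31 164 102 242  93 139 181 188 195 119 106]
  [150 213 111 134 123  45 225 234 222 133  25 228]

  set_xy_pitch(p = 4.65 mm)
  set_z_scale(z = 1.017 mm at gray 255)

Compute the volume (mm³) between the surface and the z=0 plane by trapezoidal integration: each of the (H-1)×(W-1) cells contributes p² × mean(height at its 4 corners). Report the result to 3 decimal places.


1697.289

height_mm = gray/255 × 1.017; cell vol = 4.65² × mean(4 corners)
unit = 4.65² × 1.017 / (4×255) = 0.0215589 mm³ per gray-sum
row 0: Σ corner-gray over 11 cells = 5845  → 126.0118
row 1: Σ corner-gray over 11 cells = 6076  → 130.9919
row 2: Σ corner-gray over 11 cells = 6456  → 139.1843
row 3: Σ corner-gray over 11 cells = 6105  → 131.6171
row 4: Σ corner-gray over 11 cells = 6034  → 130.0864
row 5: Σ corner-gray over 11 cells = 5044  → 108.7431
row 6: Σ corner-gray over 11 cells = 3465  → 74.7016
row 7: Σ corner-gray over 11 cells = 4753  → 102.4695
row 8: Σ corner-gray over 11 cells = 6013  → 129.6337
row 9: Σ corner-gray over 11 cells = 5990  → 129.1378
row 10: Σ corner-gray over 11 cells = 5669  → 122.2174
row 11: Σ corner-gray over 11 cells = 5219  → 112.5159
row 12: Σ corner-gray over 11 cells = 5618  → 121.1179
row 13: Σ corner-gray over 11 cells = 6441  → 138.8609
Σ rows: total corner-gray = 78728  → 1697.2894 mm³


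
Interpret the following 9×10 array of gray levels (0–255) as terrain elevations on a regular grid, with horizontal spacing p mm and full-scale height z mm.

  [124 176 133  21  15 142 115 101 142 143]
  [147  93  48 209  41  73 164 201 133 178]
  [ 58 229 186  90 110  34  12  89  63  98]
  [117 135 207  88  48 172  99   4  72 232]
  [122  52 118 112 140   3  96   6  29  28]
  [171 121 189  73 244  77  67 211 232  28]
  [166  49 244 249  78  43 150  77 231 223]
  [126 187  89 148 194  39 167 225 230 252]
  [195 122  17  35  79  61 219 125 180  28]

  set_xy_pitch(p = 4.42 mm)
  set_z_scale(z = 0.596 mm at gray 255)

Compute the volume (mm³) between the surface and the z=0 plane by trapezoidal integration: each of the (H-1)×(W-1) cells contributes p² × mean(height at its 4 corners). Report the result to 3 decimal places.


397.575

height_mm = gray/255 × 0.596; cell vol = 4.42² × mean(4 corners)
unit = 4.42² × 0.596 / (4×255) = 0.0114154 mm³ per gray-sum
row 0: Σ corner-gray over 9 cells = 4206  → 48.0131
row 1: Σ corner-gray over 9 cells = 4031  → 46.0154
row 2: Σ corner-gray over 9 cells = 3781  → 43.1616
row 3: Σ corner-gray over 9 cells = 3261  → 37.2256
row 4: Σ corner-gray over 9 cells = 3889  → 44.3944
row 5: Σ corner-gray over 9 cells = 5258  → 60.0221
row 6: Σ corner-gray over 9 cells = 5567  → 63.5495
row 7: Σ corner-gray over 9 cells = 4835  → 55.1934
Σ rows: total corner-gray = 34828  → 397.5751 mm³


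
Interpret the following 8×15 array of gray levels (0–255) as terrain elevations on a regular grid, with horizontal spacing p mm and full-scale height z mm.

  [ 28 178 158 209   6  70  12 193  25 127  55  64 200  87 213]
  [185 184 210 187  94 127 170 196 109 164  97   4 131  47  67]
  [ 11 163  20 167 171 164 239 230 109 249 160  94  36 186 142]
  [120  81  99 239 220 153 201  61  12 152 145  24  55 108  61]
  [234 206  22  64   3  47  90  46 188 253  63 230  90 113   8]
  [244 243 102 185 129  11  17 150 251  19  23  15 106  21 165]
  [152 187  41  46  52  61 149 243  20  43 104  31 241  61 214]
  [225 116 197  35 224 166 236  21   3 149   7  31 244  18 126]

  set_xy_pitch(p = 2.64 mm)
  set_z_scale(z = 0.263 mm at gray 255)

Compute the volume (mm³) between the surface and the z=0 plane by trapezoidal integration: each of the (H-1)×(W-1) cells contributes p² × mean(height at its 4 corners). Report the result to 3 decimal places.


83.305

height_mm = gray/255 × 0.263; cell vol = 2.64² × mean(4 corners)
unit = 2.64² × 0.263 / (4×255) = 0.00179706 mm³ per gray-sum
row 0: Σ corner-gray over 14 cells = 6701  → 12.0421
row 1: Σ corner-gray over 14 cells = 7821  → 14.0548
row 2: Σ corner-gray over 14 cells = 7410  → 13.3162
row 3: Σ corner-gray over 14 cells = 6353  → 11.4167
row 4: Σ corner-gray over 14 cells = 6025  → 10.8273
row 5: Σ corner-gray over 14 cells = 5877  → 10.5613
row 6: Σ corner-gray over 14 cells = 6169  → 11.0861
Σ rows: total corner-gray = 46356  → 83.3047 mm³


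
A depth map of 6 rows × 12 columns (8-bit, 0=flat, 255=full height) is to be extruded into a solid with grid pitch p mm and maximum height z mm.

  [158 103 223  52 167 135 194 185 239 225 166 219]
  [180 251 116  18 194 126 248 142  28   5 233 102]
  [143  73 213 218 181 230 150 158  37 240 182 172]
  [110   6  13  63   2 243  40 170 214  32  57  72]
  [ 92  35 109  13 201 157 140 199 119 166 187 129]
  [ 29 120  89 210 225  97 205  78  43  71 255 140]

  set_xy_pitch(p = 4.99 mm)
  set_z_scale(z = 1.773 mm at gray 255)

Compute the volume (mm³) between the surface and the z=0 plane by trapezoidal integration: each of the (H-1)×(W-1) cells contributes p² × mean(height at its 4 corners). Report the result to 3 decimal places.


1278.817

height_mm = gray/255 × 1.773; cell vol = 4.99² × mean(4 corners)
unit = 4.99² × 1.773 / (4×255) = 0.0432822 mm³ per gray-sum
row 0: Σ corner-gray over 11 cells = 6759  → 292.5446
row 1: Σ corner-gray over 11 cells = 6683  → 289.2552
row 2: Σ corner-gray over 11 cells = 5541  → 239.8269
row 3: Σ corner-gray over 11 cells = 4735  → 204.9414
row 4: Σ corner-gray over 11 cells = 5828  → 252.2489
Σ rows: total corner-gray = 29546  → 1278.8168 mm³


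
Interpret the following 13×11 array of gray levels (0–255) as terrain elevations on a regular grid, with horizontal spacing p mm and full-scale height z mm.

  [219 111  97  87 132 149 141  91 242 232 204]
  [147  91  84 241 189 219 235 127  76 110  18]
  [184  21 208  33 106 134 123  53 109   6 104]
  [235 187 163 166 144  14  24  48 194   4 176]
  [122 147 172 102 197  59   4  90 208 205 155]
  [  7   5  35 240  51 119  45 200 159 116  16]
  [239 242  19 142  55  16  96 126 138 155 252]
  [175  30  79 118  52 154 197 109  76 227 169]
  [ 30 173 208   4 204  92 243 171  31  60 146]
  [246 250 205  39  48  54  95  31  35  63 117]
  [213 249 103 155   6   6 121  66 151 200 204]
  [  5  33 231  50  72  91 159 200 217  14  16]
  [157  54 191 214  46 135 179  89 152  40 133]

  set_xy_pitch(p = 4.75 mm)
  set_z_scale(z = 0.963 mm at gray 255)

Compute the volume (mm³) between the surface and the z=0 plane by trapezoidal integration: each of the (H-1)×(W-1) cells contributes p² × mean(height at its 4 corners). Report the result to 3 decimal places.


height_mm = gray/255 × 0.963; cell vol = 4.75² × mean(4 corners)
unit = 4.75² × 0.963 / (4×255) = 0.0213017 mm³ per gray-sum
row 0: Σ corner-gray over 10 cells = 5896  → 125.5946
row 1: Σ corner-gray over 10 cells = 4783  → 101.8858
row 2: Σ corner-gray over 10 cells = 4173  → 88.8918
row 3: Σ corner-gray over 10 cells = 4944  → 105.3154
row 4: Σ corner-gray over 10 cells = 4608  → 98.1580
row 5: Σ corner-gray over 10 cells = 4432  → 94.4089
row 6: Σ corner-gray over 10 cells = 4897  → 104.3142
row 7: Σ corner-gray over 10 cells = 4976  → 105.9970
row 8: Σ corner-gray over 10 cells = 4551  → 96.9438
row 9: Σ corner-gray over 10 cells = 4534  → 96.5817
row 10: Σ corner-gray over 10 cells = 4686  → 99.8196
row 11: Σ corner-gray over 10 cells = 4645  → 98.9462
Σ rows: total corner-gray = 57125  → 1216.8570 mm³

1216.857


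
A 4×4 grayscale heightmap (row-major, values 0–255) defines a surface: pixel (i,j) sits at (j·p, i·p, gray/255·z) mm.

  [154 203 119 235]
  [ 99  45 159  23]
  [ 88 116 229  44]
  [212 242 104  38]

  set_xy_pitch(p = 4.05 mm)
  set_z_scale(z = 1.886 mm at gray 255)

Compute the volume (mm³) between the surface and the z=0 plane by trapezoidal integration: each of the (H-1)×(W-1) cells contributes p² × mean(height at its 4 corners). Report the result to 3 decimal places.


141.907

height_mm = gray/255 × 1.886; cell vol = 4.05² × mean(4 corners)
unit = 4.05² × 1.886 / (4×255) = 0.0303285 mm³ per gray-sum
row 0: Σ corner-gray over 3 cells = 1563  → 47.4035
row 1: Σ corner-gray over 3 cells = 1352  → 41.0042
row 2: Σ corner-gray over 3 cells = 1764  → 53.4996
Σ rows: total corner-gray = 4679  → 141.9073 mm³


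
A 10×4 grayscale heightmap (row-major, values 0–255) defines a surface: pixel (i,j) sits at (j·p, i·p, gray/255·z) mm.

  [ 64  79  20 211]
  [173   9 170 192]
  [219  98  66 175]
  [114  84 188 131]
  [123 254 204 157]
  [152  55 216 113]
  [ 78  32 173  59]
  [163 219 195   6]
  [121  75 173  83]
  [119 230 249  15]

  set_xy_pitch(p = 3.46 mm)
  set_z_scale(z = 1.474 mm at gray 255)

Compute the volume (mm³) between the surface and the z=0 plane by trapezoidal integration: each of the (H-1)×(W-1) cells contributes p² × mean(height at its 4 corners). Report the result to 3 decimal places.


251.319

height_mm = gray/255 × 1.474; cell vol = 3.46² × mean(4 corners)
unit = 3.46² × 1.474 / (4×255) = 0.0173001 mm³ per gray-sum
row 0: Σ corner-gray over 3 cells = 1196  → 20.6910
row 1: Σ corner-gray over 3 cells = 1445  → 24.9987
row 2: Σ corner-gray over 3 cells = 1511  → 26.1405
row 3: Σ corner-gray over 3 cells = 1985  → 34.3408
row 4: Σ corner-gray over 3 cells = 2003  → 34.6522
row 5: Σ corner-gray over 3 cells = 1354  → 23.4244
row 6: Σ corner-gray over 3 cells = 1544  → 26.7114
row 7: Σ corner-gray over 3 cells = 1697  → 29.3583
row 8: Σ corner-gray over 3 cells = 1792  → 31.0018
Σ rows: total corner-gray = 14527  → 251.3191 mm³


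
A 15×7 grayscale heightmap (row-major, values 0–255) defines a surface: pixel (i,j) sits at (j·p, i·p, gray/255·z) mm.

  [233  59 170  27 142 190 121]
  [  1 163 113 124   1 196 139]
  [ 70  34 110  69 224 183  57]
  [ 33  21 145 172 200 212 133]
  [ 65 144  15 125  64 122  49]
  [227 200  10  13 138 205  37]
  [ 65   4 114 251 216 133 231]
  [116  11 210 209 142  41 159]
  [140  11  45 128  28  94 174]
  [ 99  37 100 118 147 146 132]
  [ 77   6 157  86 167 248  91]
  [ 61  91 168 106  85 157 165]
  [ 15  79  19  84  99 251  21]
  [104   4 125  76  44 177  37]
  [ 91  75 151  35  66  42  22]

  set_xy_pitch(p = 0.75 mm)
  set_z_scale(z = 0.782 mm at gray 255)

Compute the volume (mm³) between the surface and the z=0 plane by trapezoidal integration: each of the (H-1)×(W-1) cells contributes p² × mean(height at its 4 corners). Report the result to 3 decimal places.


15.976

height_mm = gray/255 × 0.782; cell vol = 0.75² × mean(4 corners)
unit = 0.75² × 0.782 / (4×255) = 0.00043125 mm³ per gray-sum
row 0: Σ corner-gray over 6 cells = 2864  → 1.2351
row 1: Σ corner-gray over 6 cells = 2701  → 1.1648
row 2: Σ corner-gray over 6 cells = 3033  → 1.3080
row 3: Σ corner-gray over 6 cells = 2720  → 1.1730
row 4: Σ corner-gray over 6 cells = 2450  → 1.0566
row 5: Σ corner-gray over 6 cells = 3128  → 1.3489
row 6: Σ corner-gray over 6 cells = 3233  → 1.3942
row 7: Σ corner-gray over 6 cells = 2427  → 1.0466
row 8: Σ corner-gray over 6 cells = 2253  → 0.9716
row 9: Σ corner-gray over 6 cells = 2823  → 1.2174
row 10: Σ corner-gray over 6 cells = 2936  → 1.2661
row 11: Σ corner-gray over 6 cells = 2540  → 1.0954
row 12: Σ corner-gray over 6 cells = 2093  → 0.9026
row 13: Σ corner-gray over 6 cells = 1844  → 0.7952
Σ rows: total corner-gray = 37045  → 15.9757 mm³


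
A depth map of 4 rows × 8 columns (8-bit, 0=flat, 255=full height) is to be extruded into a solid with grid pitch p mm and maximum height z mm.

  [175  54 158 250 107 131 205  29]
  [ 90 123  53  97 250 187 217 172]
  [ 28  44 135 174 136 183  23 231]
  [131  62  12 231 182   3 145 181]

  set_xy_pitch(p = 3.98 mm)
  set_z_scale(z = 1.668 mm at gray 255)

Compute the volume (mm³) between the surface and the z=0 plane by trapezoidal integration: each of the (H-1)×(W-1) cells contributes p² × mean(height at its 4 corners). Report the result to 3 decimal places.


288.205

height_mm = gray/255 × 1.668; cell vol = 3.98² × mean(4 corners)
unit = 3.98² × 1.668 / (4×255) = 0.0259037 mm³ per gray-sum
row 0: Σ corner-gray over 7 cells = 4130  → 106.9823
row 1: Σ corner-gray over 7 cells = 3765  → 97.5275
row 2: Σ corner-gray over 7 cells = 3231  → 83.6949
Σ rows: total corner-gray = 11126  → 288.2047 mm³


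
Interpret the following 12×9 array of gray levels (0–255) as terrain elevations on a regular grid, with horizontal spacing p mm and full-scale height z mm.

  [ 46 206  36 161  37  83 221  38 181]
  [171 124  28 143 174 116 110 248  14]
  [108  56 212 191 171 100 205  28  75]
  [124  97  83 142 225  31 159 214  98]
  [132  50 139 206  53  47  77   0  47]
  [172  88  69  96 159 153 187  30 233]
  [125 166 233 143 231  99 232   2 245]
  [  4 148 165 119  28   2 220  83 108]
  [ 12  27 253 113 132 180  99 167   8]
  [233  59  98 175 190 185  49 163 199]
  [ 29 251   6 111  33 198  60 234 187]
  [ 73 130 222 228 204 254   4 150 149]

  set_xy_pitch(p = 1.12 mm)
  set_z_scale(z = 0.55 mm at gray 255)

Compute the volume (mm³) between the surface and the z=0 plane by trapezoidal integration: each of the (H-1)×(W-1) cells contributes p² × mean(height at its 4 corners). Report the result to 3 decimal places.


30.103

height_mm = gray/255 × 0.55; cell vol = 1.12² × mean(4 corners)
unit = 1.12² × 0.55 / (4×255) = 0.000676392 mm³ per gray-sum
row 0: Σ corner-gray over 8 cells = 3862  → 2.6122
row 1: Σ corner-gray over 8 cells = 4180  → 2.8273
row 2: Σ corner-gray over 8 cells = 4233  → 2.8632
row 3: Σ corner-gray over 8 cells = 3447  → 2.3315
row 4: Σ corner-gray over 8 cells = 3292  → 2.2267
row 5: Σ corner-gray over 8 cells = 4551  → 3.0783
row 6: Σ corner-gray over 8 cells = 4224  → 2.8571
row 7: Σ corner-gray over 8 cells = 3604  → 2.4377
row 8: Σ corner-gray over 8 cells = 4232  → 2.8625
row 9: Σ corner-gray over 8 cells = 4272  → 2.8895
row 10: Σ corner-gray over 8 cells = 4608  → 3.1168
Σ rows: total corner-gray = 44505  → 30.1028 mm³


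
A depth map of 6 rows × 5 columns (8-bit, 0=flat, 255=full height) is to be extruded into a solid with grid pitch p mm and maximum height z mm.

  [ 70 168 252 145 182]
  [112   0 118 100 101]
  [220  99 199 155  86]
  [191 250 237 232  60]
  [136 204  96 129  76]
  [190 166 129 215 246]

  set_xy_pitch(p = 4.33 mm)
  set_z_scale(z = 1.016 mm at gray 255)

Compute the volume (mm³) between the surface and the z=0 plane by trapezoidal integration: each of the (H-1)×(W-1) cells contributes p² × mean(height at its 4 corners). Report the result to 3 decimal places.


height_mm = gray/255 × 1.016; cell vol = 4.33² × mean(4 corners)
unit = 4.33² × 1.016 / (4×255) = 0.0186754 mm³ per gray-sum
row 0: Σ corner-gray over 4 cells = 2031  → 37.9297
row 1: Σ corner-gray over 4 cells = 1861  → 34.7549
row 2: Σ corner-gray over 4 cells = 2901  → 54.1773
row 3: Σ corner-gray over 4 cells = 2759  → 51.5254
row 4: Σ corner-gray over 4 cells = 2526  → 47.1740
Σ rows: total corner-gray = 12078  → 225.5612 mm³

225.561


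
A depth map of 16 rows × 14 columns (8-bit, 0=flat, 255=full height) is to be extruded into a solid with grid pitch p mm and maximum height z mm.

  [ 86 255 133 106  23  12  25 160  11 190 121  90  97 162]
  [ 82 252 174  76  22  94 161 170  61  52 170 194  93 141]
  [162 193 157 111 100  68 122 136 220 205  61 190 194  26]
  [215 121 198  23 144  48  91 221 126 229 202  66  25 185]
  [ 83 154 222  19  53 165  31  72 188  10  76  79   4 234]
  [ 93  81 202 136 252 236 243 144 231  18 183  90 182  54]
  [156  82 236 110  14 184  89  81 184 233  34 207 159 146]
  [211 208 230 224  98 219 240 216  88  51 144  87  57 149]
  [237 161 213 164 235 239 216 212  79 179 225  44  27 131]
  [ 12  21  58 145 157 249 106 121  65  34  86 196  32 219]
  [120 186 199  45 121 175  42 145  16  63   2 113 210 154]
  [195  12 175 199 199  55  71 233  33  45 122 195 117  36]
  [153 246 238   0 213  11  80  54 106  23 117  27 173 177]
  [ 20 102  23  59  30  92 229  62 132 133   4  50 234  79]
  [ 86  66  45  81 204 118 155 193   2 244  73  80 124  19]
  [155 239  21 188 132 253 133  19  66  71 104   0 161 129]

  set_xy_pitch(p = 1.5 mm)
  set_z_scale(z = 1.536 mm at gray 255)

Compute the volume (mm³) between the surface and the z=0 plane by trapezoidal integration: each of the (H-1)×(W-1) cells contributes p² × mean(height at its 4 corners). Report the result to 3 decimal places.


height_mm = gray/255 × 1.536; cell vol = 1.5² × mean(4 corners)
unit = 1.5² × 1.536 / (4×255) = 0.00338824 mm³ per gray-sum
row 0: Σ corner-gray over 13 cells = 5955  → 20.1769
row 1: Σ corner-gray over 13 cells = 6963  → 23.5923
row 2: Σ corner-gray over 13 cells = 7090  → 24.0226
row 3: Σ corner-gray over 13 cells = 5851  → 19.8246
row 4: Σ corner-gray over 13 cells = 6606  → 22.3827
row 5: Σ corner-gray over 13 cells = 7671  → 25.9912
row 6: Σ corner-gray over 13 cells = 7612  → 25.7912
row 7: Σ corner-gray over 13 cells = 8440  → 28.5967
row 8: Σ corner-gray over 13 cells = 7127  → 24.1480
row 9: Σ corner-gray over 13 cells = 5679  → 19.2418
row 10: Σ corner-gray over 13 cells = 6051  → 20.5022
row 11: Σ corner-gray over 13 cells = 6049  → 20.4954
row 12: Σ corner-gray over 13 cells = 5305  → 17.9746
row 13: Σ corner-gray over 13 cells = 5274  → 17.8696
row 14: Σ corner-gray over 13 cells = 5933  → 20.1024
Σ rows: total corner-gray = 97606  → 330.7121 mm³

330.712


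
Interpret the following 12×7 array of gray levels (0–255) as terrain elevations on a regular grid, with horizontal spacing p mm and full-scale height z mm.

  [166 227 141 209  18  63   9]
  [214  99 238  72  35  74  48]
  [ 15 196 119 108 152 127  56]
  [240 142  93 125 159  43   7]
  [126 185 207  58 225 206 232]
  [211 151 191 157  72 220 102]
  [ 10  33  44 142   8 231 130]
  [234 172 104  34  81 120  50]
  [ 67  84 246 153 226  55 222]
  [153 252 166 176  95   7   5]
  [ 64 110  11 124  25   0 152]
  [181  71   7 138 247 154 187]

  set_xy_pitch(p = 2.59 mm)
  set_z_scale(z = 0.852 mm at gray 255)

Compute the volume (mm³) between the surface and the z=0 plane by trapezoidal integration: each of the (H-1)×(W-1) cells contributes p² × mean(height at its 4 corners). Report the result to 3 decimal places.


height_mm = gray/255 × 0.852; cell vol = 2.59² × mean(4 corners)
unit = 2.59² × 0.852 / (4×255) = 0.00560324 mm³ per gray-sum
row 0: Σ corner-gray over 6 cells = 2789  → 15.6274
row 1: Σ corner-gray over 6 cells = 2773  → 15.5378
row 2: Σ corner-gray over 6 cells = 2846  → 15.9468
row 3: Σ corner-gray over 6 cells = 3491  → 19.5609
row 4: Σ corner-gray over 6 cells = 4015  → 22.4970
row 5: Σ corner-gray over 6 cells = 2951  → 16.5352
row 6: Σ corner-gray over 6 cells = 2362  → 13.2348
row 7: Σ corner-gray over 6 cells = 3123  → 17.4989
row 8: Σ corner-gray over 6 cells = 3367  → 18.8661
row 9: Σ corner-gray over 6 cells = 2306  → 12.9211
row 10: Σ corner-gray over 6 cells = 2358  → 13.2124
Σ rows: total corner-gray = 32381  → 181.4384 mm³

181.438


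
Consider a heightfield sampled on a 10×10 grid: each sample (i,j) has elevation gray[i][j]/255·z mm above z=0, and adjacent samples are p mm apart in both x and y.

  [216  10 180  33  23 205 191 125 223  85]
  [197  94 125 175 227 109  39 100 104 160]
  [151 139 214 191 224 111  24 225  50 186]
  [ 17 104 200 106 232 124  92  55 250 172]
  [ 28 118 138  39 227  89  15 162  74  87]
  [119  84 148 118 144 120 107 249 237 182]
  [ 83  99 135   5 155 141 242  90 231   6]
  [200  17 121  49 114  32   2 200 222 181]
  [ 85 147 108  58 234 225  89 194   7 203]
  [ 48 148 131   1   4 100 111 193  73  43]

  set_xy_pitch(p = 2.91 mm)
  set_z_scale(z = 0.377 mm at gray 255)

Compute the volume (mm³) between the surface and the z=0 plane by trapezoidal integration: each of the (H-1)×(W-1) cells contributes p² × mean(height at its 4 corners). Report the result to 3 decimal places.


height_mm = gray/255 × 0.377; cell vol = 2.91² × mean(4 corners)
unit = 2.91² × 0.377 / (4×255) = 0.00312988 mm³ per gray-sum
row 0: Σ corner-gray over 9 cells = 4584  → 14.3474
row 1: Σ corner-gray over 9 cells = 4996  → 15.6369
row 2: Σ corner-gray over 9 cells = 5208  → 16.3004
row 3: Σ corner-gray over 9 cells = 4354  → 13.6275
row 4: Σ corner-gray over 9 cells = 4554  → 14.2535
row 5: Σ corner-gray over 9 cells = 5000  → 15.6494
row 6: Σ corner-gray over 9 cells = 4180  → 13.0829
row 7: Σ corner-gray over 9 cells = 4307  → 13.4804
row 8: Σ corner-gray over 9 cells = 4025  → 12.5978
Σ rows: total corner-gray = 41208  → 128.9759 mm³

128.976


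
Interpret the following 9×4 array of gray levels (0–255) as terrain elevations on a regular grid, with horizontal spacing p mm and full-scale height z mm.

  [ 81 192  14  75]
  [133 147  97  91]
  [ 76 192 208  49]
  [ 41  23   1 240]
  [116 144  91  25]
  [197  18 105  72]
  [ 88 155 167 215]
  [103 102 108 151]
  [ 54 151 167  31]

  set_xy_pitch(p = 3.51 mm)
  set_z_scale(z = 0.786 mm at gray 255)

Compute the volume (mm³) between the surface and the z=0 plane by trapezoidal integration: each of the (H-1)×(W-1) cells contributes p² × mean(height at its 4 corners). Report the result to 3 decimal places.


height_mm = gray/255 × 0.786; cell vol = 3.51² × mean(4 corners)
unit = 3.51² × 0.786 / (4×255) = 0.00949372 mm³ per gray-sum
row 0: Σ corner-gray over 3 cells = 1280  → 12.1520
row 1: Σ corner-gray over 3 cells = 1637  → 15.5412
row 2: Σ corner-gray over 3 cells = 1254  → 11.9051
row 3: Σ corner-gray over 3 cells = 940  → 8.9241
row 4: Σ corner-gray over 3 cells = 1126  → 10.6899
row 5: Σ corner-gray over 3 cells = 1462  → 13.8798
row 6: Σ corner-gray over 3 cells = 1621  → 15.3893
row 7: Σ corner-gray over 3 cells = 1395  → 13.2437
Σ rows: total corner-gray = 10715  → 101.7253 mm³

101.725


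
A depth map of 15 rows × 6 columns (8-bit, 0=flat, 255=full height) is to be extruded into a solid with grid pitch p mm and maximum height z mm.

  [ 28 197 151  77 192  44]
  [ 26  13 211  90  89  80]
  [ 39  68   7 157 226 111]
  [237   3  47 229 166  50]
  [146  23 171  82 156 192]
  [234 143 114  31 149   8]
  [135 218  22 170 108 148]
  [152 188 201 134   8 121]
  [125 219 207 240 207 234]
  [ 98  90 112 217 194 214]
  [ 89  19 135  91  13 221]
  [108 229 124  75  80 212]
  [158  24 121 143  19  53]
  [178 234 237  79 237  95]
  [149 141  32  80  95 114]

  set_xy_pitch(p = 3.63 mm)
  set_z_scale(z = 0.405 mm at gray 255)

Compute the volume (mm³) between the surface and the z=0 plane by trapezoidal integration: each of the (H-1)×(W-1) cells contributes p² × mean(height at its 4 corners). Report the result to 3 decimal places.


height_mm = gray/255 × 0.405; cell vol = 3.63² × mean(4 corners)
unit = 3.63² × 0.405 / (4×255) = 0.005232 mm³ per gray-sum
row 0: Σ corner-gray over 5 cells = 2218  → 11.6046
row 1: Σ corner-gray over 5 cells = 1978  → 10.3489
row 2: Σ corner-gray over 5 cells = 2243  → 11.7354
row 3: Σ corner-gray over 5 cells = 2379  → 12.4469
row 4: Σ corner-gray over 5 cells = 2318  → 12.1278
row 5: Σ corner-gray over 5 cells = 2435  → 12.7399
row 6: Σ corner-gray over 5 cells = 2654  → 13.8857
row 7: Σ corner-gray over 5 cells = 3440  → 17.9981
row 8: Σ corner-gray over 5 cells = 3643  → 19.0602
row 9: Σ corner-gray over 5 cells = 2364  → 12.3685
row 10: Σ corner-gray over 5 cells = 2162  → 11.3116
row 11: Σ corner-gray over 5 cells = 2161  → 11.3064
row 12: Σ corner-gray over 5 cells = 2672  → 13.9799
row 13: Σ corner-gray over 5 cells = 2806  → 14.6810
Σ rows: total corner-gray = 35473  → 185.5949 mm³

185.595


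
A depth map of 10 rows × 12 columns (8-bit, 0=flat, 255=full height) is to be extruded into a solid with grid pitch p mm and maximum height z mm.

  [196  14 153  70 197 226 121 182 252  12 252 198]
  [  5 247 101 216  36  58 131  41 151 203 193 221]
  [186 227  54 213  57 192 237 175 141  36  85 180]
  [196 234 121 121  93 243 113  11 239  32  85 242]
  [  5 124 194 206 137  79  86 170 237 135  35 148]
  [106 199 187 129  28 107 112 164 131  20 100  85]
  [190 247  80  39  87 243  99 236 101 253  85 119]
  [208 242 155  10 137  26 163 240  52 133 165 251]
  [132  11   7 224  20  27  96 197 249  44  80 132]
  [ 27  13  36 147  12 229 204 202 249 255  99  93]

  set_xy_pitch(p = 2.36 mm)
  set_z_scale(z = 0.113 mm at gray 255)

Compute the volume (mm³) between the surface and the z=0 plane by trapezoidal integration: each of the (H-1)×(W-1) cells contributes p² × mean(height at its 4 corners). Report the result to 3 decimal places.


height_mm = gray/255 × 0.113; cell vol = 2.36² × mean(4 corners)
unit = 2.36² × 0.113 / (4×255) = 0.000617024 mm³ per gray-sum
row 0: Σ corner-gray over 11 cells = 6332  → 3.9070
row 1: Σ corner-gray over 11 cells = 6180  → 3.8132
row 2: Σ corner-gray over 11 cells = 6222  → 3.8391
row 3: Σ corner-gray over 11 cells = 5981  → 3.6904
row 4: Σ corner-gray over 11 cells = 5504  → 3.3961
row 5: Σ corner-gray over 11 cells = 5794  → 3.5750
row 6: Σ corner-gray over 11 cells = 6354  → 3.9206
row 7: Σ corner-gray over 11 cells = 5279  → 3.2573
row 8: Σ corner-gray over 11 cells = 5186  → 3.1999
Σ rows: total corner-gray = 52832  → 32.5986 mm³

32.599


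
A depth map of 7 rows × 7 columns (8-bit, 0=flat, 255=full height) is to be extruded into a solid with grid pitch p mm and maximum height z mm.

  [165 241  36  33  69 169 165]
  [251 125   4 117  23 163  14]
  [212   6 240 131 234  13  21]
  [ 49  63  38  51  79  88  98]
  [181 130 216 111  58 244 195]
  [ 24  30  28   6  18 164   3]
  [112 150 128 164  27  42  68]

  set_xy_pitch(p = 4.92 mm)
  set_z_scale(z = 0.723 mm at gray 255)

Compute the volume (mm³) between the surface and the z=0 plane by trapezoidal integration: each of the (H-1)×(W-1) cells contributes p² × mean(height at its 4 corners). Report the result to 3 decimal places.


244.399

height_mm = gray/255 × 0.723; cell vol = 4.92² × mean(4 corners)
unit = 4.92² × 0.723 / (4×255) = 0.0171581 mm³ per gray-sum
row 0: Σ corner-gray over 6 cells = 2555  → 43.8389
row 1: Σ corner-gray over 6 cells = 2610  → 44.7826
row 2: Σ corner-gray over 6 cells = 2266  → 38.8802
row 3: Σ corner-gray over 6 cells = 2679  → 45.9665
row 4: Σ corner-gray over 6 cells = 2413  → 41.4024
row 5: Σ corner-gray over 6 cells = 1721  → 29.5290
Σ rows: total corner-gray = 14244  → 244.3995 mm³


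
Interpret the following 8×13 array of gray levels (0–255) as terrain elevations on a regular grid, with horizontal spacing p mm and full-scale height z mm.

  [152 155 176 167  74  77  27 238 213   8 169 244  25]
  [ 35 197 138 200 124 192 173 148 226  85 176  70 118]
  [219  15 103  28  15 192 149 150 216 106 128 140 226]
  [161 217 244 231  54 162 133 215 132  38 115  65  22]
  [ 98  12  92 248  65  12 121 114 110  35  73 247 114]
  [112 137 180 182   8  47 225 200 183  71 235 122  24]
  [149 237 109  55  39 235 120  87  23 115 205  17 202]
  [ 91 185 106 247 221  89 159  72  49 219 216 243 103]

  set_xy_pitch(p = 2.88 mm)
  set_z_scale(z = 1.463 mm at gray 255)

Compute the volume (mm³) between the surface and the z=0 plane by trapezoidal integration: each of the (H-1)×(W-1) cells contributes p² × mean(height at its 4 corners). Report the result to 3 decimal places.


height_mm = gray/255 × 1.463; cell vol = 2.88² × mean(4 corners)
unit = 2.88² × 1.463 / (4×255) = 0.0118968 mm³ per gray-sum
row 0: Σ corner-gray over 12 cells = 6884  → 81.8974
row 1: Σ corner-gray over 12 cells = 6540  → 77.8049
row 2: Σ corner-gray over 12 cells = 6324  → 75.2352
row 3: Σ corner-gray over 12 cells = 5865  → 69.7746
row 4: Σ corner-gray over 12 cells = 5786  → 68.8347
row 5: Σ corner-gray over 12 cells = 6151  → 73.1770
row 6: Σ corner-gray over 12 cells = 6641  → 79.0065
Σ rows: total corner-gray = 44191  → 525.7302 mm³

525.730


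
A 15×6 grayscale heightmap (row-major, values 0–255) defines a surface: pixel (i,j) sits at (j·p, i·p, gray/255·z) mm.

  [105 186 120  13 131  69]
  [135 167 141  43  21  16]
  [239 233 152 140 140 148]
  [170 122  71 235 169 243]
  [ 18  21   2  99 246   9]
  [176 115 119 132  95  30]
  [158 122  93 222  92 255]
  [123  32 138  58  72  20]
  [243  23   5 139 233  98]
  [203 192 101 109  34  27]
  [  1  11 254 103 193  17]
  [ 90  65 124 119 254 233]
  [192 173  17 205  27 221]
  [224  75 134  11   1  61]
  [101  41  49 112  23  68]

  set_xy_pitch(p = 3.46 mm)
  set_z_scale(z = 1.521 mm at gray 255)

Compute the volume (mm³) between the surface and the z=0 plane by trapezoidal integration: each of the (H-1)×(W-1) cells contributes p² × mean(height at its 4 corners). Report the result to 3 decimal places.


570.703

height_mm = gray/255 × 1.521; cell vol = 3.46² × mean(4 corners)
unit = 3.46² × 1.521 / (4×255) = 0.0178518 mm³ per gray-sum
row 0: Σ corner-gray over 5 cells = 1969  → 35.1501
row 1: Σ corner-gray over 5 cells = 2612  → 46.6288
row 2: Σ corner-gray over 5 cells = 3324  → 59.3393
row 3: Σ corner-gray over 5 cells = 2370  → 42.3087
row 4: Σ corner-gray over 5 cells = 1891  → 33.7577
row 5: Σ corner-gray over 5 cells = 2599  → 46.3967
row 6: Σ corner-gray over 5 cells = 2214  → 39.5238
row 7: Σ corner-gray over 5 cells = 1884  → 33.6327
row 8: Σ corner-gray over 5 cells = 2243  → 40.0415
row 9: Σ corner-gray over 5 cells = 2242  → 40.0237
row 10: Σ corner-gray over 5 cells = 2587  → 46.1825
row 11: Σ corner-gray over 5 cells = 2704  → 48.2712
row 12: Σ corner-gray over 5 cells = 1984  → 35.4179
row 13: Σ corner-gray over 5 cells = 1346  → 24.0285
Σ rows: total corner-gray = 31969  → 570.7032 mm³


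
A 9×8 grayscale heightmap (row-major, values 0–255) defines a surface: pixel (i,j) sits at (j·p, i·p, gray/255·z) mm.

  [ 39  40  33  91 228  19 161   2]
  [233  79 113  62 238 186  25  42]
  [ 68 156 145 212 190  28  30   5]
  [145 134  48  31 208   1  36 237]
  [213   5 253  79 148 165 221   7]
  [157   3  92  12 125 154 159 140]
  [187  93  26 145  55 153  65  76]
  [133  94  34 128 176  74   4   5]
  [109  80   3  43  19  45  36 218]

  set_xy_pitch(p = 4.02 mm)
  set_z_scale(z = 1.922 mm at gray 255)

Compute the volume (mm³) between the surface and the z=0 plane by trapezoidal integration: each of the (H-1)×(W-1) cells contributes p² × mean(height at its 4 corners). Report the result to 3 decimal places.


height_mm = gray/255 × 1.922; cell vol = 4.02² × mean(4 corners)
unit = 4.02² × 1.922 / (4×255) = 0.0304513 mm³ per gray-sum
row 0: Σ corner-gray over 7 cells = 2866  → 87.2733
row 1: Σ corner-gray over 7 cells = 3276  → 99.7583
row 2: Σ corner-gray over 7 cells = 2893  → 88.0955
row 3: Σ corner-gray over 7 cells = 3260  → 99.2711
row 4: Σ corner-gray over 7 cells = 3349  → 101.9813
row 5: Σ corner-gray over 7 cells = 2724  → 82.9492
row 6: Σ corner-gray over 7 cells = 2495  → 75.9759
row 7: Σ corner-gray over 7 cells = 1937  → 58.9841
Σ rows: total corner-gray = 22800  → 694.2888 mm³

694.289
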